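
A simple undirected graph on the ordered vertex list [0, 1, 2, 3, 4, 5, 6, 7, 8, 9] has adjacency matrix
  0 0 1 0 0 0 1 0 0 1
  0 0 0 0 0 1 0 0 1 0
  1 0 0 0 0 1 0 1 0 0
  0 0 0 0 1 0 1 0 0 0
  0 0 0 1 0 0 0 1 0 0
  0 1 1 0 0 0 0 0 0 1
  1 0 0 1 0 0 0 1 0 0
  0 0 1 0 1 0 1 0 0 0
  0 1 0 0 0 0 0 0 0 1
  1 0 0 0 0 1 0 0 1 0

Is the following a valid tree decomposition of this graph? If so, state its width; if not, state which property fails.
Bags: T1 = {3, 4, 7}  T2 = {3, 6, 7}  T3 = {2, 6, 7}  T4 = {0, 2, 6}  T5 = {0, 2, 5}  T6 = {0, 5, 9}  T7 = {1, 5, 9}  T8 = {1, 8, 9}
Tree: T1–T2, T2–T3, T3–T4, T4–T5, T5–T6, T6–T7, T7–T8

Yes; width 2.

Checking the three conditions: (i) the bags cover all of {0, 1, 2, 3, 4, 5, 6, 7, 8, 9}; (ii) for each edge, some bag contains both endpoints; (iii) the bags containing any fixed vertex form a subtree. All hold, so the decomposition is valid with width 3 − 1 = 2.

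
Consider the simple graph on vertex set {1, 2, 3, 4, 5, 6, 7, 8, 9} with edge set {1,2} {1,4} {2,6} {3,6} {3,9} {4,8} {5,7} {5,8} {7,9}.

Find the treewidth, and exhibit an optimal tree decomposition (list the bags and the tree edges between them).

The largest bag has 3 vertices, giving width 2; this decomposition certifies tw(G) ≤ 2. For the lower bound, G contains the cycle 9–3–6–2–1–4–8–5–7–9, so G is not a forest; only forests have treewidth ≤ 1, hence tw(G) ≥ 2. Hence tw(G) = 2 exactly.

Treewidth 2.
One such decomposition:
Bags: B1 = {3, 6, 9}  B2 = {2, 6, 9}  B3 = {1, 2, 9}  B4 = {1, 4, 9}  B5 = {4, 8, 9}  B6 = {5, 8, 9}  B7 = {5, 7, 9}
Tree: B1–B2, B2–B3, B3–B4, B4–B5, B5–B6, B6–B7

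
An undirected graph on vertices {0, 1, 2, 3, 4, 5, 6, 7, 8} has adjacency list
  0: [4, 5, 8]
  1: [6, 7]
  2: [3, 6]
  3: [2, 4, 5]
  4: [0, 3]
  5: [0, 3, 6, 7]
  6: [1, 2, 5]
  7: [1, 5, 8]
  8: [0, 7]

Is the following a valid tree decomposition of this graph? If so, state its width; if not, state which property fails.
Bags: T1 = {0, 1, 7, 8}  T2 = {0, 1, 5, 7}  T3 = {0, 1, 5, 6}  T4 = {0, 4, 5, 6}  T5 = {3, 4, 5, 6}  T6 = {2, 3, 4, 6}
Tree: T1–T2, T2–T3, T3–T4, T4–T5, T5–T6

Vertex coverage: the bags together contain {0, 1, 2, 3, 4, 5, 6, 7, 8}, the full vertex set. Edge coverage: each edge of G has both endpoints in at least one bag. Running intersection: for every vertex, the bags containing it form a connected subtree. All three properties hold, so this is a valid tree decomposition of width max|bag| − 1 = 3, and hence tw(G) ≤ 3.

Yes; width 3.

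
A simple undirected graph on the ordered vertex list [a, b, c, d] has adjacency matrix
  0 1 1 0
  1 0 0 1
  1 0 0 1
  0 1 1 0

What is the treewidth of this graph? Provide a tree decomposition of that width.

Every bag has size at most 3, so the width is 3 − 1 = 2 and tw(G) ≤ 2. For the lower bound, G contains the cycle b–d–c–a–b, so G is not a forest; only forests have treewidth ≤ 1, hence tw(G) ≥ 2. Hence tw(G) = 2 exactly.

Treewidth 2.
One such decomposition:
Bags: B1 = {b, c, d}  B2 = {a, b, c}
Tree: B1–B2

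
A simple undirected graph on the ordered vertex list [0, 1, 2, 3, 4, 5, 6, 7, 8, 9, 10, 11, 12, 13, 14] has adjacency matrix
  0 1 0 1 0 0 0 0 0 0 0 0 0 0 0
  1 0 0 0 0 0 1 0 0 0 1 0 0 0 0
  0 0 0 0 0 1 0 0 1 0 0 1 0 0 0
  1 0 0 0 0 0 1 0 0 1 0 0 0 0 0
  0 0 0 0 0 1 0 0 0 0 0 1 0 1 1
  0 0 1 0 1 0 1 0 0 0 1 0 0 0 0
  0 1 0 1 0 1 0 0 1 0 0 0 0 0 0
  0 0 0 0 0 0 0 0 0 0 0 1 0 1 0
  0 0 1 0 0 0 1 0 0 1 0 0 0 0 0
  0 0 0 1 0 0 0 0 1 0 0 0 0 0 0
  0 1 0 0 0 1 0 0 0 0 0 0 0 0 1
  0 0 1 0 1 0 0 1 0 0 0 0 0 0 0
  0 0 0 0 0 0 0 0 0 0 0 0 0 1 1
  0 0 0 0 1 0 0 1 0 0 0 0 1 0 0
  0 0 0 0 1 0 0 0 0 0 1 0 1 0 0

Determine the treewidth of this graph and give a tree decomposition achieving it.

Treewidth 3.
One such decomposition:
Bags: B1 = {7, 11, 12, 13}  B2 = {4, 11, 12, 13}  B3 = {4, 11, 12, 14}  B4 = {2, 4, 11, 14}  B5 = {2, 4, 5, 14}  B6 = {2, 5, 10, 14}  B7 = {2, 5, 8, 10}  B8 = {5, 6, 8, 10}  B9 = {1, 6, 8, 10}  B10 = {1, 6, 8, 9}  B11 = {1, 3, 6, 9}  B12 = {0, 1, 3, 9}
Tree: B1–B2, B2–B3, B3–B4, B4–B5, B5–B6, B6–B7, B7–B8, B8–B9, B9–B10, B10–B11, B11–B12

Each bag holds 4 vertices, so the decomposition has width 3, which upper-bounds the treewidth. For the lower bound: the 4 vertex sets {7,12,13}, {11}, {4}, {2,5,10,14} are disjoint, each induces a connected subgraph, and every pair is joined by at least one edge of G. Contracting each set to a single vertex therefore yields K_{4} as a minor, and since treewidth is minor-monotone, tw(G) ≥ tw(K_{4}) = 3. The upper and lower bounds meet at 3, so that is the treewidth.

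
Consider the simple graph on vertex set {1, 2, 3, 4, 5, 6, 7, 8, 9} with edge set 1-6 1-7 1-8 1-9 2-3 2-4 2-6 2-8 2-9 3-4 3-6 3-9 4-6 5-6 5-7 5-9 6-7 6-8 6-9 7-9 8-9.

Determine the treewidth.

A width-3 tree decomposition is:
Bags: B1 = {2, 3, 6, 9}  B2 = {2, 6, 8, 9}  B3 = {1, 6, 8, 9}  B4 = {1, 6, 7, 9}  B5 = {2, 3, 4, 6}  B6 = {5, 6, 7, 9}
Tree: B1–B2, B2–B3, B3–B4, B1–B5, B4–B6
Every bag has size at most 4, so the width is 4 − 1 = 3 and tw(G) ≤ 3. For the lower bound, the 4 vertices {1, 6, 8, 9} are pairwise adjacent, and any tree decomposition puts a clique entirely inside one bag — forcing width ≥ 3. Combining the bounds, tw(G) = 3.

3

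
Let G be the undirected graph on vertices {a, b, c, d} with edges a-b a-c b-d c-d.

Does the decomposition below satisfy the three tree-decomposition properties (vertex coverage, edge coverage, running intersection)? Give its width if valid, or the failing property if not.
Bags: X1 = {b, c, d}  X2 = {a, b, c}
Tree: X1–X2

Vertex coverage: the bags together contain {a, b, c, d}, the full vertex set. Edge coverage: each edge of G has both endpoints in at least one bag. Running intersection: for every vertex, the bags containing it form a connected subtree. All three properties hold, so this is a valid tree decomposition of width max|bag| − 1 = 2, and hence tw(G) ≤ 2.

Yes; width 2.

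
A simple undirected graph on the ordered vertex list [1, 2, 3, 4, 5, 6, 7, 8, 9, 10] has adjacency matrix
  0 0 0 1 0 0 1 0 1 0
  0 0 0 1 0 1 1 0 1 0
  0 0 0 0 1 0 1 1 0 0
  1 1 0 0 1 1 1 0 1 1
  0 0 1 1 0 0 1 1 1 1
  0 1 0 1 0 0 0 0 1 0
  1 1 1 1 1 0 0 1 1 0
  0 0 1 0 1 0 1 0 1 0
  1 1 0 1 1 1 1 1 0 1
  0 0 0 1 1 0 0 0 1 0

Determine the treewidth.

3

A width-3 tree decomposition is:
Bags: B1 = {4, 5, 7, 9}  B2 = {2, 4, 7, 9}  B3 = {4, 5, 9, 10}  B4 = {1, 4, 7, 9}  B5 = {2, 4, 6, 9}  B6 = {5, 7, 8, 9}  B7 = {3, 5, 7, 8}
Tree: B1–B2, B1–B3, B1–B4, B2–B5, B1–B6, B6–B7
Each bag holds 4 vertices, so the decomposition has width 3, which upper-bounds the treewidth. Conversely, {5, 7, 8, 9} is a clique of size 4, and the vertices of any clique must share a bag in every tree decomposition; so some bag has ≥ 4 vertices and tw(G) ≥ 3. Combining the bounds, tw(G) = 3.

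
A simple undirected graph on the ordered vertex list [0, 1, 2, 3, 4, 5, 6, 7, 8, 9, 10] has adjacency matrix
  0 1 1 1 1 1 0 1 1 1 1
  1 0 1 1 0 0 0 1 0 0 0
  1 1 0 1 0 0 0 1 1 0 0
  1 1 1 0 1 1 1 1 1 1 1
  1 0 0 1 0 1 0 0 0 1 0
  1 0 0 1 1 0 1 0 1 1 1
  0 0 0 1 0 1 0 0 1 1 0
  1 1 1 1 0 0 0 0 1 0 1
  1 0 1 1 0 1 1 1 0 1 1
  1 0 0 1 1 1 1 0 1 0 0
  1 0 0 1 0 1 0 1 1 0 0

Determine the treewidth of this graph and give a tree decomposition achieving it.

Treewidth 4.
Bags: B1 = {0, 3, 7, 8, 10}  B2 = {0, 2, 3, 7, 8}  B3 = {0, 1, 2, 3, 7}  B4 = {0, 3, 5, 8, 10}  B5 = {0, 3, 5, 8, 9}  B6 = {3, 5, 6, 8, 9}  B7 = {0, 3, 4, 5, 9}
Tree: B1–B2, B2–B3, B1–B4, B4–B5, B5–B6, B5–B7

The largest bag has 5 vertices, giving width 4; this decomposition certifies tw(G) ≤ 4. On the other hand G contains the 5-clique {0, 2, 3, 7, 8}. A clique must lie in a single bag of any decomposition, so no decomposition can have width below 4. Therefore the treewidth is 4.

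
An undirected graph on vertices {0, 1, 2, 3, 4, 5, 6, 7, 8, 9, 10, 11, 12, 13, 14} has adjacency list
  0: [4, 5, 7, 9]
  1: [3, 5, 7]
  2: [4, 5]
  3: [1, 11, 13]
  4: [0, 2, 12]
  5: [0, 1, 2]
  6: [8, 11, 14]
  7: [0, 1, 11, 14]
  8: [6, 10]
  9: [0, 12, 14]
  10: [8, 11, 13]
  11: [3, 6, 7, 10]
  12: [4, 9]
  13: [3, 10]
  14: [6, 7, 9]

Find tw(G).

A width-3 tree decomposition is:
Bags: B1 = {6, 8, 10, 13}  B2 = {6, 10, 11, 13}  B3 = {3, 6, 11, 13}  B4 = {3, 6, 11, 14}  B5 = {3, 7, 11, 14}  B6 = {1, 3, 7, 14}  B7 = {1, 7, 9, 14}  B8 = {0, 1, 7, 9}  B9 = {0, 1, 5, 9}  B10 = {0, 5, 9, 12}  B11 = {0, 4, 5, 12}  B12 = {2, 4, 5, 12}
Tree: B1–B2, B2–B3, B3–B4, B4–B5, B5–B6, B6–B7, B7–B8, B8–B9, B9–B10, B10–B11, B11–B12
Every bag has size at most 4, so the width is 4 − 1 = 3 and tw(G) ≤ 3. For the lower bound: the 4 vertex sets {8,10,13}, {6}, {11}, {1,3,7,14} are disjoint, each induces a connected subgraph, and every pair is joined by at least one edge of G. Contracting each set to a single vertex therefore yields K_{4} as a minor, and since treewidth is minor-monotone, tw(G) ≥ tw(K_{4}) = 3. The upper and lower bounds meet at 3, so that is the treewidth.

3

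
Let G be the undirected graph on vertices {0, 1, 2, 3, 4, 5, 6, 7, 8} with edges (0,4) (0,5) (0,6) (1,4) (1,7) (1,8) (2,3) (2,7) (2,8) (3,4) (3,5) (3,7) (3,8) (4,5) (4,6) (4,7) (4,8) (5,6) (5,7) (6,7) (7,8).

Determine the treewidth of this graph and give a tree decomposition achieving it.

Treewidth 3.
One such decomposition:
Bags: B1 = {3, 4, 7, 8}  B2 = {2, 3, 7, 8}  B3 = {3, 4, 5, 7}  B4 = {1, 4, 7, 8}  B5 = {4, 5, 6, 7}  B6 = {0, 4, 5, 6}
Tree: B1–B2, B1–B3, B1–B4, B3–B5, B5–B6

The largest bag has 4 vertices, giving width 3; this decomposition certifies tw(G) ≤ 3. For the lower bound, the 4 vertices {2, 3, 7, 8} are pairwise adjacent, and any tree decomposition puts a clique entirely inside one bag — forcing width ≥ 3. The upper and lower bounds meet at 3, so that is the treewidth.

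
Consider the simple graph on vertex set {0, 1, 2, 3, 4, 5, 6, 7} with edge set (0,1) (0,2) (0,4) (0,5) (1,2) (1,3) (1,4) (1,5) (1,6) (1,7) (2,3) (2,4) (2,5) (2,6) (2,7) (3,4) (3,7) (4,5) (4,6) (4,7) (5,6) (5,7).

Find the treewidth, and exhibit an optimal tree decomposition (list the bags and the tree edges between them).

The largest bag has 5 vertices, giving width 4; this decomposition certifies tw(G) ≤ 4. On the other hand G contains the 5-clique {1, 2, 3, 4, 7}. A clique must lie in a single bag of any decomposition, so no decomposition can have width below 4. Hence tw(G) = 4 exactly.

Treewidth 4.
One optimal decomposition is:
Bags: B1 = {1, 2, 4, 5, 7}  B2 = {1, 2, 4, 5, 6}  B3 = {1, 2, 3, 4, 7}  B4 = {0, 1, 2, 4, 5}
Tree: B1–B2, B1–B3, B2–B4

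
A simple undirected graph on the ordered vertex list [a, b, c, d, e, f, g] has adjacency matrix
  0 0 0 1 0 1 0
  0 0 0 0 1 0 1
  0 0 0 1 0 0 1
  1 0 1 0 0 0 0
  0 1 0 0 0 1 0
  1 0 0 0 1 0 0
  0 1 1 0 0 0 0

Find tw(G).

2

A width-2 tree decomposition is:
Bags: B1 = {c, d, g}  B2 = {b, d, g}  B3 = {b, d, e}  B4 = {d, e, f}  B5 = {a, d, f}
Tree: B1–B2, B2–B3, B3–B4, B4–B5
Each bag holds 3 vertices, so the decomposition has width 2, which upper-bounds the treewidth. The edges d–c–g–b–e–f–a–d form a cycle, so G is not a tree and its treewidth is at least 2. Therefore the treewidth is 2.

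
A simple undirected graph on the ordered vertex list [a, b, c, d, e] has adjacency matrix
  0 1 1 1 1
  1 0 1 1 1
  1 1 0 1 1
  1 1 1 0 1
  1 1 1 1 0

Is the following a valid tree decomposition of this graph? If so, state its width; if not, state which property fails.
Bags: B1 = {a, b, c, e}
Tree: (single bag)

No — vertex d appears in no bag.

A tree decomposition must satisfy three properties: every vertex lies in some bag; for every edge, both endpoints lie together in some bag; and for every vertex, the bags containing it form a connected subtree. Here vertex d appears in no bag, so the decomposition is invalid.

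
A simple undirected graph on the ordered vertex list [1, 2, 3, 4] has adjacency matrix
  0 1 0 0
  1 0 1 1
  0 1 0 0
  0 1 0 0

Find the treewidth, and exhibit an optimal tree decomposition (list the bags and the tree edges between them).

Treewidth 1.
Bags: B1 = {2, 4}  B2 = {2, 3}  B3 = {1, 2}
Tree: B1–B2, B1–B3

The largest bag has 2 vertices, giving width 1; this decomposition certifies tw(G) ≤ 1. G has an edge, so its treewidth is at least 1. Combining the bounds, tw(G) = 1.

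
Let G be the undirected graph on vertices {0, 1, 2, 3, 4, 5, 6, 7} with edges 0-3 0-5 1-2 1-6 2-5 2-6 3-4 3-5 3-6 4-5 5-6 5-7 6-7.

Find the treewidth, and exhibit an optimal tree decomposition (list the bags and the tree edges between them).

The largest bag has 3 vertices, giving width 2; this decomposition certifies tw(G) ≤ 2. On the other hand G contains the 3-clique {1, 2, 6}. A clique must lie in a single bag of any decomposition, so no decomposition can have width below 2. Combining the bounds, tw(G) = 2.

Treewidth 2.
One such decomposition:
Bags: B1 = {5, 6, 7}  B2 = {3, 5, 6}  B3 = {0, 3, 5}  B4 = {3, 4, 5}  B5 = {2, 5, 6}  B6 = {1, 2, 6}
Tree: B1–B2, B2–B3, B2–B4, B2–B5, B5–B6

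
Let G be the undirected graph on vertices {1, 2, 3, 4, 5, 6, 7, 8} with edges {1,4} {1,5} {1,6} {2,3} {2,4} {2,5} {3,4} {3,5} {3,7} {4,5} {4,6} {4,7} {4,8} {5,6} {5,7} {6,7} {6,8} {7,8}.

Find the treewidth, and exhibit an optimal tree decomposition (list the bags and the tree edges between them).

Each bag holds 4 vertices, so the decomposition has width 3, which upper-bounds the treewidth. On the other hand G contains the 4-clique {4, 6, 7, 8}. A clique must lie in a single bag of any decomposition, so no decomposition can have width below 3. Combining the bounds, tw(G) = 3.

Treewidth 3.
One optimal decomposition is:
Bags: B1 = {4, 5, 6, 7}  B2 = {3, 4, 5, 7}  B3 = {2, 3, 4, 5}  B4 = {4, 6, 7, 8}  B5 = {1, 4, 5, 6}
Tree: B1–B2, B2–B3, B1–B4, B1–B5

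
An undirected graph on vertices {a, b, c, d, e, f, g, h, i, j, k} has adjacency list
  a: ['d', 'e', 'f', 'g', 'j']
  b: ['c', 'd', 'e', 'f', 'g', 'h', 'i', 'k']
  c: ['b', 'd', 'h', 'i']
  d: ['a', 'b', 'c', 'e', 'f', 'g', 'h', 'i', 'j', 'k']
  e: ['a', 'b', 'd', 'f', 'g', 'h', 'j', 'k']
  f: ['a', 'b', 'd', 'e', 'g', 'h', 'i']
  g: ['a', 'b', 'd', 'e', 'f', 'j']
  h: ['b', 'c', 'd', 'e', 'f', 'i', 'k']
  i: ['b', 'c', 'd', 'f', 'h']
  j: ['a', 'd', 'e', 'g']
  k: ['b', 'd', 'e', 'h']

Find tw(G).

A width-4 tree decomposition is:
Bags: B1 = {b, d, e, f, h}  B2 = {b, d, e, h, k}  B3 = {b, d, f, h, i}  B4 = {b, c, d, h, i}  B5 = {b, d, e, f, g}  B6 = {a, d, e, f, g}  B7 = {a, d, e, g, j}
Tree: B1–B2, B1–B3, B3–B4, B1–B5, B5–B6, B6–B7
Every bag has size at most 5, so the width is 5 − 1 = 4 and tw(G) ≤ 4. Conversely, {a, d, e, g, j} is a clique of size 5, and the vertices of any clique must share a bag in every tree decomposition; so some bag has ≥ 5 vertices and tw(G) ≥ 4. Hence tw(G) = 4 exactly.

4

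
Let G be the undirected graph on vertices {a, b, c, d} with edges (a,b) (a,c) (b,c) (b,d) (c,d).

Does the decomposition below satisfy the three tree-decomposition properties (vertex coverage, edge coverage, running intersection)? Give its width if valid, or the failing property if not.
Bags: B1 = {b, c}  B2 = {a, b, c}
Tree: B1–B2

No — vertex d appears in no bag.

A tree decomposition must satisfy three properties: every vertex lies in some bag; for every edge, both endpoints lie together in some bag; and for every vertex, the bags containing it form a connected subtree. Here vertex d appears in no bag, so the decomposition is invalid.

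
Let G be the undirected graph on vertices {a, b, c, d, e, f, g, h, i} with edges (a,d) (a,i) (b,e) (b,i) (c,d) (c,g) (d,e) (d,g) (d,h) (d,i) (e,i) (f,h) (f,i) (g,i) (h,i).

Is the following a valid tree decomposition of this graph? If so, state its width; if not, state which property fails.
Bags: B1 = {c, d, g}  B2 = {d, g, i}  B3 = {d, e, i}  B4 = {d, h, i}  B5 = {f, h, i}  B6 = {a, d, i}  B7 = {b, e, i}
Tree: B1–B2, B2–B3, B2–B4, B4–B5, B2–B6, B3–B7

Yes; width 2.

Checking the three conditions: (i) the bags cover all of {a, b, c, d, e, f, g, h, i}; (ii) for each edge, some bag contains both endpoints; (iii) the bags containing any fixed vertex form a subtree. All hold, so the decomposition is valid with width 3 − 1 = 2.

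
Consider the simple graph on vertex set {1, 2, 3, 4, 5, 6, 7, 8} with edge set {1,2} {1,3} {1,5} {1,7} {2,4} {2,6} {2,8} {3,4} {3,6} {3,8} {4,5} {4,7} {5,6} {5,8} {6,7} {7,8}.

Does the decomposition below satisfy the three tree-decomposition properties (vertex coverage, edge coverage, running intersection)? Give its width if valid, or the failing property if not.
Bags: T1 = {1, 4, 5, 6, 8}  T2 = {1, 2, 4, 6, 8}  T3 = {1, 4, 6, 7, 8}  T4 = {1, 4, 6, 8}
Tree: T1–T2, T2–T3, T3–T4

No — vertex 3 appears in no bag.

A tree decomposition must satisfy three properties: every vertex lies in some bag; for every edge, both endpoints lie together in some bag; and for every vertex, the bags containing it form a connected subtree. Here vertex 3 appears in no bag, so the decomposition is invalid.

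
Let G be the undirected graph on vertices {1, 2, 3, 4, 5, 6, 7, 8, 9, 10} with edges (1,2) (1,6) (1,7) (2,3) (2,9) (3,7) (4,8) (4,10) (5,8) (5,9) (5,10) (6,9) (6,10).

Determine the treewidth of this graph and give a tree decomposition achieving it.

Treewidth 2.
One optimal decomposition is:
Bags: B1 = {4, 5, 8}  B2 = {4, 5, 10}  B3 = {5, 9, 10}  B4 = {6, 9, 10}  B5 = {2, 6, 9}  B6 = {1, 2, 6}  B7 = {1, 2, 3}  B8 = {1, 3, 7}
Tree: B1–B2, B2–B3, B3–B4, B4–B5, B5–B6, B6–B7, B7–B8

Each bag holds 3 vertices, so the decomposition has width 2, which upper-bounds the treewidth. Since 8–4–10–5–8 is a cycle in G, G is not acyclic. Forests are exactly the graphs of treewidth ≤ 1, so tw(G) ≥ 2. Therefore the treewidth is 2.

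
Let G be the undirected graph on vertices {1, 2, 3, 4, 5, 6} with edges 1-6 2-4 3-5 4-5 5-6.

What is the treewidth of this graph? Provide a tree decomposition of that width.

Treewidth 1.
One such decomposition:
Bags: B1 = {5, 6}  B2 = {4, 5}  B3 = {3, 5}  B4 = {1, 6}  B5 = {2, 4}
Tree: B1–B2, B1–B3, B1–B4, B2–B5

Each bag holds 2 vertices, so the decomposition has width 1, which upper-bounds the treewidth. G has an edge, so its treewidth is at least 1. Hence tw(G) = 1 exactly.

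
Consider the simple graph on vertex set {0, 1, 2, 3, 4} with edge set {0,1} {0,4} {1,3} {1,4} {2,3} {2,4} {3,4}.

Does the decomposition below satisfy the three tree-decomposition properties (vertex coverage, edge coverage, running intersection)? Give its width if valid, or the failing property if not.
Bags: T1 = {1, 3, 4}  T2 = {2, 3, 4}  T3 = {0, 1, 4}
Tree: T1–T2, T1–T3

Yes; width 2.

Vertex coverage: the bags together contain {0, 1, 2, 3, 4}, the full vertex set. Edge coverage: each edge of G has both endpoints in at least one bag. Running intersection: for every vertex, the bags containing it form a connected subtree. All three properties hold, so this is a valid tree decomposition of width max|bag| − 1 = 2, and hence tw(G) ≤ 2.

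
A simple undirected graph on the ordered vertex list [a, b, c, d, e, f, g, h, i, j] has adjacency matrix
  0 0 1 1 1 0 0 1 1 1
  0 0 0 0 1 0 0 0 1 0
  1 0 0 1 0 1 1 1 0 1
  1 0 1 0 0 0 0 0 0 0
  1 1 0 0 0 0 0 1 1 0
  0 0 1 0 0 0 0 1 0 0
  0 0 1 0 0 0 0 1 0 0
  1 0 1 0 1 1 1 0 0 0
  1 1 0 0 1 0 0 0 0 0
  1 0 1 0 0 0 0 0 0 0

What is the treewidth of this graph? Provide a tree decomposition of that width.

Treewidth 2.
One optimal decomposition is:
Bags: B1 = {a, c, h}  B2 = {a, e, h}  B3 = {c, f, h}  B4 = {a, c, j}  B5 = {c, g, h}  B6 = {a, e, i}  B7 = {b, e, i}  B8 = {a, c, d}
Tree: B1–B2, B1–B3, B1–B4, B1–B5, B2–B6, B6–B7, B4–B8

The largest bag has 3 vertices, giving width 2; this decomposition certifies tw(G) ≤ 2. On the other hand G contains the 3-clique {a, e, h}. A clique must lie in a single bag of any decomposition, so no decomposition can have width below 2. The upper and lower bounds meet at 2, so that is the treewidth.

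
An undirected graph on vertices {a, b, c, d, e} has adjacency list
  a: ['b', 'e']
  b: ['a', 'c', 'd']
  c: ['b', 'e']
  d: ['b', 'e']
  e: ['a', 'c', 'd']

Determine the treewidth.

2

A width-2 tree decomposition is:
Bags: B1 = {b, c, e}  B2 = {b, d, e}  B3 = {a, b, e}
Tree: B1–B2, B2–B3
Each bag holds 3 vertices, so the decomposition has width 2, which upper-bounds the treewidth. For the lower bound, G contains the cycle c–b–d–e–c, so G is not a forest; only forests have treewidth ≤ 1, hence tw(G) ≥ 2. Combining the bounds, tw(G) = 2.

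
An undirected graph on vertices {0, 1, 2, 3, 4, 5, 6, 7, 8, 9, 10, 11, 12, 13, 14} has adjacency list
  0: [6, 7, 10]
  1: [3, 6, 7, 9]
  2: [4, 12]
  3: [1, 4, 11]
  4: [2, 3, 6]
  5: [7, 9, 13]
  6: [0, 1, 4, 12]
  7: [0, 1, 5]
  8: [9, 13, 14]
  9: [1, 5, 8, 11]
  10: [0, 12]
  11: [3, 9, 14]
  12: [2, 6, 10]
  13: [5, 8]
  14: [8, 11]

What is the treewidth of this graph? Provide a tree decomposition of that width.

Every bag has size at most 4, so the width is 4 − 1 = 3 and tw(G) ≤ 3. For the lower bound: the 4 vertex sets {2,10,12}, {4}, {6}, {0,1,3,7} are disjoint, each induces a connected subgraph, and every pair is joined by at least one edge of G. Contracting each set to a single vertex therefore yields K_{4} as a minor, and since treewidth is minor-monotone, tw(G) ≥ tw(K_{4}) = 3. Combining the bounds, tw(G) = 3.

Treewidth 3.
One optimal decomposition is:
Bags: B1 = {2, 4, 10, 12}  B2 = {4, 6, 10, 12}  B3 = {0, 4, 6, 10}  B4 = {0, 3, 4, 6}  B5 = {0, 1, 3, 6}  B6 = {0, 1, 3, 7}  B7 = {1, 3, 7, 11}  B8 = {1, 7, 9, 11}  B9 = {5, 7, 9, 11}  B10 = {5, 9, 11, 14}  B11 = {5, 8, 9, 14}  B12 = {5, 8, 13, 14}
Tree: B1–B2, B2–B3, B3–B4, B4–B5, B5–B6, B6–B7, B7–B8, B8–B9, B9–B10, B10–B11, B11–B12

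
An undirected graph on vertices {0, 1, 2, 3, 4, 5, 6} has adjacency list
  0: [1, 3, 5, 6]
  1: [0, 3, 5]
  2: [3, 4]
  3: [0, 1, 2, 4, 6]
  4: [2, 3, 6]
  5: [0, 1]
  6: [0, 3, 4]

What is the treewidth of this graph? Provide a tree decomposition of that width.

The largest bag has 3 vertices, giving width 2; this decomposition certifies tw(G) ≤ 2. Conversely, {0, 1, 3} is a clique of size 3, and the vertices of any clique must share a bag in every tree decomposition; so some bag has ≥ 3 vertices and tw(G) ≥ 2. Combining the bounds, tw(G) = 2.

Treewidth 2.
One such decomposition:
Bags: B1 = {0, 3, 6}  B2 = {3, 4, 6}  B3 = {0, 1, 3}  B4 = {2, 3, 4}  B5 = {0, 1, 5}
Tree: B1–B2, B1–B3, B2–B4, B3–B5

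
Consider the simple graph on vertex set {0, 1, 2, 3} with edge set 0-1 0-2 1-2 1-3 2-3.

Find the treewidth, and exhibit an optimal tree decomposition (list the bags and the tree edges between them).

The largest bag has 3 vertices, giving width 2; this decomposition certifies tw(G) ≤ 2. On the other hand G contains the 3-clique {0, 1, 2}. A clique must lie in a single bag of any decomposition, so no decomposition can have width below 2. The upper and lower bounds meet at 2, so that is the treewidth.

Treewidth 2.
One such decomposition:
Bags: B1 = {0, 1, 2}  B2 = {1, 2, 3}
Tree: B1–B2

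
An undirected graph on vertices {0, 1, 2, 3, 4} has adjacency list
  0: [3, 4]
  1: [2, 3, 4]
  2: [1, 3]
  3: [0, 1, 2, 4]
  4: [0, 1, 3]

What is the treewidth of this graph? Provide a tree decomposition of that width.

Treewidth 2.
One such decomposition:
Bags: B1 = {1, 3, 4}  B2 = {1, 2, 3}  B3 = {0, 3, 4}
Tree: B1–B2, B1–B3

Every bag has size at most 3, so the width is 3 − 1 = 2 and tw(G) ≤ 2. Conversely, {0, 3, 4} is a clique of size 3, and the vertices of any clique must share a bag in every tree decomposition; so some bag has ≥ 3 vertices and tw(G) ≥ 2. The upper and lower bounds meet at 2, so that is the treewidth.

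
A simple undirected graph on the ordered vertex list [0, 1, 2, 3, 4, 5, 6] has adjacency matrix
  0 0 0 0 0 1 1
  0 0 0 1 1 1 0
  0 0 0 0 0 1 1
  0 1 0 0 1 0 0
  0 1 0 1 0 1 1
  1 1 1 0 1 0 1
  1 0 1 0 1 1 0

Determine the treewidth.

A width-2 tree decomposition is:
Bags: B1 = {1, 3, 4}  B2 = {1, 4, 5}  B3 = {4, 5, 6}  B4 = {0, 5, 6}  B5 = {2, 5, 6}
Tree: B1–B2, B2–B3, B3–B4, B3–B5
Every bag has size at most 3, so the width is 3 − 1 = 2 and tw(G) ≤ 2. Conversely, {1, 3, 4} is a clique of size 3, and the vertices of any clique must share a bag in every tree decomposition; so some bag has ≥ 3 vertices and tw(G) ≥ 2. Combining the bounds, tw(G) = 2.

2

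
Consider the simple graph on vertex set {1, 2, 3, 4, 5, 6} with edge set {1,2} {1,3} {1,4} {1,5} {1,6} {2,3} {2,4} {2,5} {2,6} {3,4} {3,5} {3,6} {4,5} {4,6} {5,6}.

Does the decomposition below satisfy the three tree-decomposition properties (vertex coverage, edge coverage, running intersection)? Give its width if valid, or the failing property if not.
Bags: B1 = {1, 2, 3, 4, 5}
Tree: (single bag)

No — vertex 6 appears in no bag.

A tree decomposition must satisfy three properties: every vertex lies in some bag; for every edge, both endpoints lie together in some bag; and for every vertex, the bags containing it form a connected subtree. Here vertex 6 appears in no bag, so the decomposition is invalid.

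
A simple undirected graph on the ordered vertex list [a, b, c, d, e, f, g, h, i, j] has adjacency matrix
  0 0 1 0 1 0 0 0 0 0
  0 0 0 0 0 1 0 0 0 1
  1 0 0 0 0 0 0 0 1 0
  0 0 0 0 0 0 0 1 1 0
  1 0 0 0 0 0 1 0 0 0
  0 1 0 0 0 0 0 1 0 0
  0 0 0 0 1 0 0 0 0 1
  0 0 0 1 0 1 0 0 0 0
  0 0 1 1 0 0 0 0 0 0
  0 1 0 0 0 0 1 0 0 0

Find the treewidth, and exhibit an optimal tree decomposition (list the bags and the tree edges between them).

Treewidth 2.
One optimal decomposition is:
Bags: B1 = {d, h, i}  B2 = {f, h, i}  B3 = {b, f, i}  B4 = {b, i, j}  B5 = {g, i, j}  B6 = {e, g, i}  B7 = {a, e, i}  B8 = {a, c, i}
Tree: B1–B2, B2–B3, B3–B4, B4–B5, B5–B6, B6–B7, B7–B8

Every bag has size at most 3, so the width is 3 − 1 = 2 and tw(G) ≤ 2. For the lower bound, G contains the cycle i–d–h–f–b–j–g–e–a–c–i, so G is not a forest; only forests have treewidth ≤ 1, hence tw(G) ≥ 2. Therefore the treewidth is 2.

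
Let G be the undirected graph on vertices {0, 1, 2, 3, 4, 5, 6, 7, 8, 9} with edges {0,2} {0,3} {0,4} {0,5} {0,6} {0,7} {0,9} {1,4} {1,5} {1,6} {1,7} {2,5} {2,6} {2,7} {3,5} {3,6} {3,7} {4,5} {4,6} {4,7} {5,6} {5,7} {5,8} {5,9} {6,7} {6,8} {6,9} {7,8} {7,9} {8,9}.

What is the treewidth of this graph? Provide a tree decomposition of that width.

Treewidth 4.
One optimal decomposition is:
Bags: B1 = {0, 3, 5, 6, 7}  B2 = {0, 5, 6, 7, 9}  B3 = {0, 4, 5, 6, 7}  B4 = {1, 4, 5, 6, 7}  B5 = {0, 2, 5, 6, 7}  B6 = {5, 6, 7, 8, 9}
Tree: B1–B2, B2–B3, B3–B4, B1–B5, B2–B6

Each bag holds 5 vertices, so the decomposition has width 4, which upper-bounds the treewidth. Conversely, {0, 5, 6, 7, 9} is a clique of size 5, and the vertices of any clique must share a bag in every tree decomposition; so some bag has ≥ 5 vertices and tw(G) ≥ 4. The upper and lower bounds meet at 4, so that is the treewidth.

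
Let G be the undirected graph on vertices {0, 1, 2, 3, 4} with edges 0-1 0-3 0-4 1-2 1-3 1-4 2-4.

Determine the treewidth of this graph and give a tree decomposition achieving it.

Treewidth 2.
One such decomposition:
Bags: B1 = {0, 1, 4}  B2 = {0, 1, 3}  B3 = {1, 2, 4}
Tree: B1–B2, B1–B3

The largest bag has 3 vertices, giving width 2; this decomposition certifies tw(G) ≤ 2. Conversely, {0, 1, 3} is a clique of size 3, and the vertices of any clique must share a bag in every tree decomposition; so some bag has ≥ 3 vertices and tw(G) ≥ 2. Hence tw(G) = 2 exactly.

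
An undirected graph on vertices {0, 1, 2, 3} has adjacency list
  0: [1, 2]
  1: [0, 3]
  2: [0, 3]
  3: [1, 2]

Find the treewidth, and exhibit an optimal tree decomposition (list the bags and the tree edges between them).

Treewidth 2.
One optimal decomposition is:
Bags: B1 = {1, 2, 3}  B2 = {0, 1, 2}
Tree: B1–B2

Every bag has size at most 3, so the width is 3 − 1 = 2 and tw(G) ≤ 2. Since 2–3–1–0–2 is a cycle in G, G is not acyclic. Forests are exactly the graphs of treewidth ≤ 1, so tw(G) ≥ 2. Therefore the treewidth is 2.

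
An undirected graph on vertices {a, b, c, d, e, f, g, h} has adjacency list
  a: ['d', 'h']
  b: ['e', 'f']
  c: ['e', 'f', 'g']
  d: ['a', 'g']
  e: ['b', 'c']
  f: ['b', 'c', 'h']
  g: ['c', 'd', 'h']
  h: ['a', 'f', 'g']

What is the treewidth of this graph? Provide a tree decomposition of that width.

Treewidth 2.
Bags: B1 = {b, e, f}  B2 = {c, e, f}  B3 = {c, f, h}  B4 = {c, g, h}  B5 = {a, g, h}  B6 = {a, d, g}
Tree: B1–B2, B2–B3, B3–B4, B4–B5, B5–B6

The largest bag has 3 vertices, giving width 2; this decomposition certifies tw(G) ≤ 2. Since b–e–c–f–b is a cycle in G, G is not acyclic. Forests are exactly the graphs of treewidth ≤ 1, so tw(G) ≥ 2. Hence tw(G) = 2 exactly.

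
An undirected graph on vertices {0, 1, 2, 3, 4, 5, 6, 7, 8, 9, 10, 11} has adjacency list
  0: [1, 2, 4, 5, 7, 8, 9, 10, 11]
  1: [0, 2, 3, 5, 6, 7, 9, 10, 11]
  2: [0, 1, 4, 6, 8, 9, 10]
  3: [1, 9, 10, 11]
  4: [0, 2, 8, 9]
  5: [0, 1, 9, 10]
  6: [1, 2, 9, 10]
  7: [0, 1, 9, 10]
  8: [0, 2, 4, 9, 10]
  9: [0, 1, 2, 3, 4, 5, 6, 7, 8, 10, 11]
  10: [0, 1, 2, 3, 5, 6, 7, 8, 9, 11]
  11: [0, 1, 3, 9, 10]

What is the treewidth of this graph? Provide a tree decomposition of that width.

Treewidth 4.
One such decomposition:
Bags: B1 = {0, 1, 5, 9, 10}  B2 = {0, 1, 9, 10, 11}  B3 = {0, 1, 2, 9, 10}  B4 = {0, 1, 7, 9, 10}  B5 = {1, 2, 6, 9, 10}  B6 = {1, 3, 9, 10, 11}  B7 = {0, 2, 8, 9, 10}  B8 = {0, 2, 4, 8, 9}
Tree: B1–B2, B1–B3, B2–B4, B3–B5, B2–B6, B3–B7, B7–B8

The largest bag has 5 vertices, giving width 4; this decomposition certifies tw(G) ≤ 4. On the other hand G contains the 5-clique {0, 2, 8, 9, 10}. A clique must lie in a single bag of any decomposition, so no decomposition can have width below 4. The upper and lower bounds meet at 4, so that is the treewidth.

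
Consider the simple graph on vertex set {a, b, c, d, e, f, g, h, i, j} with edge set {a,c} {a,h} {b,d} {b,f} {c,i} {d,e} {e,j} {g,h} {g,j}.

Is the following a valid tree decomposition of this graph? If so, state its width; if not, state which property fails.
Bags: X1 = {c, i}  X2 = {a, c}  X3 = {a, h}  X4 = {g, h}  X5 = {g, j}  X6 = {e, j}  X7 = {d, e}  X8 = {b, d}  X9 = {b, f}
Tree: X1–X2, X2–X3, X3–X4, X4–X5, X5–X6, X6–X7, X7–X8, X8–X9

Checking the three conditions: (i) the bags cover all of {a, b, c, d, e, f, g, h, i, j}; (ii) for each edge, some bag contains both endpoints; (iii) the bags containing any fixed vertex form a subtree. All hold, so the decomposition is valid with width 2 − 1 = 1.

Yes; width 1.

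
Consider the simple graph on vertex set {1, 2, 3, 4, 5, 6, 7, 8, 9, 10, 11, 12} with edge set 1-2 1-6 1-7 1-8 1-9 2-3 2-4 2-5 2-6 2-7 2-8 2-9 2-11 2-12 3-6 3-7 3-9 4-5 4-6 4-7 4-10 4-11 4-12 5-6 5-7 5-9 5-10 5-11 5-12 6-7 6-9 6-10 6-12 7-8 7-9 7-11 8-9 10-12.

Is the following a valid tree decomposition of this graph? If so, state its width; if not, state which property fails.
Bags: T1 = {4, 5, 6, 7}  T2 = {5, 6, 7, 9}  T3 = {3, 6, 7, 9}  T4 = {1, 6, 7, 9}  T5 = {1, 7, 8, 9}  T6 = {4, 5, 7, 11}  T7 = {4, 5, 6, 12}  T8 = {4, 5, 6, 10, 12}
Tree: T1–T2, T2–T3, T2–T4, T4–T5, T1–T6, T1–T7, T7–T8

No — vertex 2 appears in no bag.

A tree decomposition must satisfy three properties: every vertex lies in some bag; for every edge, both endpoints lie together in some bag; and for every vertex, the bags containing it form a connected subtree. Here vertex 2 appears in no bag, so the decomposition is invalid.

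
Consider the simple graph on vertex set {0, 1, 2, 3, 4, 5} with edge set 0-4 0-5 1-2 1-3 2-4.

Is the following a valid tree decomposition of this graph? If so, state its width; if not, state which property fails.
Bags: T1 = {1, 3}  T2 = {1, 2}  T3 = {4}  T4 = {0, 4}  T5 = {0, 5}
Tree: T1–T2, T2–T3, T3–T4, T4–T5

A tree decomposition must satisfy three properties: every vertex lies in some bag; for every edge, both endpoints lie together in some bag; and for every vertex, the bags containing it form a connected subtree. Here edge (2,4) lies in no bag, so the decomposition is invalid.

No — edge (2,4) lies in no bag.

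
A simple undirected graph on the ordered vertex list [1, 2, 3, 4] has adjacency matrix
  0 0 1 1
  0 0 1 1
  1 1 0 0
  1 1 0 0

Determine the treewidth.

A width-2 tree decomposition is:
Bags: B1 = {1, 2, 4}  B2 = {1, 2, 3}
Tree: B1–B2
Every bag has size at most 3, so the width is 3 − 1 = 2 and tw(G) ≤ 2. For the lower bound, G contains the cycle 1–4–2–3–1, so G is not a forest; only forests have treewidth ≤ 1, hence tw(G) ≥ 2. The upper and lower bounds meet at 2, so that is the treewidth.

2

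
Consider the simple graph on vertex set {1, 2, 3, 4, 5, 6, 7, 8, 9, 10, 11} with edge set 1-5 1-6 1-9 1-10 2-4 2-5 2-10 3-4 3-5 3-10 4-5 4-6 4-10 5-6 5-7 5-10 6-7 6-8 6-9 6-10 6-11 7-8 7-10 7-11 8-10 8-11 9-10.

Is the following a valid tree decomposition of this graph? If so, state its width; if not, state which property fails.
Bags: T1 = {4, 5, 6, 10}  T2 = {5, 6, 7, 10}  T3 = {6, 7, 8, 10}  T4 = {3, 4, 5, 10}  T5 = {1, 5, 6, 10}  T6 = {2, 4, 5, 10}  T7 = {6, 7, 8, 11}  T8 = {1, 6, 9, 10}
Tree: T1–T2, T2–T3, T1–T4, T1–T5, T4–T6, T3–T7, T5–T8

Yes; width 3.

Checking the three conditions: (i) the bags cover all of {1, 2, 3, 4, 5, 6, 7, 8, 9, 10, 11}; (ii) for each edge, some bag contains both endpoints; (iii) the bags containing any fixed vertex form a subtree. All hold, so the decomposition is valid with width 4 − 1 = 3.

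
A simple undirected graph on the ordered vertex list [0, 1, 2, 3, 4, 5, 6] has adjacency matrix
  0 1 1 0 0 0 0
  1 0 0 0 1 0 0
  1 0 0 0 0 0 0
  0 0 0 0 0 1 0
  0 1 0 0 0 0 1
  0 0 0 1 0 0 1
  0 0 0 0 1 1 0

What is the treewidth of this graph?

A width-1 tree decomposition is:
Bags: B1 = {3, 5}  B2 = {5, 6}  B3 = {4, 6}  B4 = {1, 4}  B5 = {0, 1}  B6 = {0, 2}
Tree: B1–B2, B2–B3, B3–B4, B4–B5, B5–B6
Every bag has size at most 2, so the width is 2 − 1 = 1 and tw(G) ≤ 1. Since G has at least one edge (e.g. 3–5), it is not an edgeless graph, so tw(G) ≥ 1. Combining the bounds, tw(G) = 1.

1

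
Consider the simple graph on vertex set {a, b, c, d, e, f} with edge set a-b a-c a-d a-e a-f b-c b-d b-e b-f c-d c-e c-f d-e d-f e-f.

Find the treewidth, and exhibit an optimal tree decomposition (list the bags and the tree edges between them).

A single bag containing all 6 vertices is trivially a valid decomposition of width 5. For the lower bound, the 6 vertices {a, b, c, d, e, f} are pairwise adjacent, and any tree decomposition puts a clique entirely inside one bag — forcing width ≥ 5. Hence tw(G) = 5 exactly.

Treewidth 5.
One optimal decomposition is:
Bags: B1 = {a, b, c, d, e, f}
Tree: (single bag)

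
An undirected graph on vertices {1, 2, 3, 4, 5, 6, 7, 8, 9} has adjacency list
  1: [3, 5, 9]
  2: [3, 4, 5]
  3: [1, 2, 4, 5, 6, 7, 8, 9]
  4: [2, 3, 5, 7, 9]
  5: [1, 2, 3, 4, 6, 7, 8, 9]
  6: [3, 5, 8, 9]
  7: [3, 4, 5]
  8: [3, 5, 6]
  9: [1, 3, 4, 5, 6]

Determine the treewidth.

3

A width-3 tree decomposition is:
Bags: B1 = {3, 5, 6, 9}  B2 = {1, 3, 5, 9}  B3 = {3, 5, 6, 8}  B4 = {3, 4, 5, 9}  B5 = {3, 4, 5, 7}  B6 = {2, 3, 4, 5}
Tree: B1–B2, B1–B3, B1–B4, B4–B5, B4–B6
Every bag has size at most 4, so the width is 4 − 1 = 3 and tw(G) ≤ 3. On the other hand G contains the 4-clique {3, 5, 6, 8}. A clique must lie in a single bag of any decomposition, so no decomposition can have width below 3. The upper and lower bounds meet at 3, so that is the treewidth.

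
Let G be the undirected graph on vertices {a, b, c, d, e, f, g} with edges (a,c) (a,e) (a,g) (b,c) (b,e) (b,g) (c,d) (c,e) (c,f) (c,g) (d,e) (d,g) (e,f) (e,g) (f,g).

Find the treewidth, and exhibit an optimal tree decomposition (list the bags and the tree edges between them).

Treewidth 3.
Bags: B1 = {b, c, e, g}  B2 = {c, d, e, g}  B3 = {a, c, e, g}  B4 = {c, e, f, g}
Tree: B1–B2, B2–B3, B2–B4

Each bag holds 4 vertices, so the decomposition has width 3, which upper-bounds the treewidth. For the lower bound, the 4 vertices {c, d, e, g} are pairwise adjacent, and any tree decomposition puts a clique entirely inside one bag — forcing width ≥ 3. Therefore the treewidth is 3.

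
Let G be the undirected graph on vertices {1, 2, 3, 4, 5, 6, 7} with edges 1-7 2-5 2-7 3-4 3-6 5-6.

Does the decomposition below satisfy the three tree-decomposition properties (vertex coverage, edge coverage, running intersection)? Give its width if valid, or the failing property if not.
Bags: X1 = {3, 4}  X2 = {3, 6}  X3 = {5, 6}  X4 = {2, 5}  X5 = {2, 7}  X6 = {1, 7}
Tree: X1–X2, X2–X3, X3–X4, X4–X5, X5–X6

Yes; width 1.

Checking the three conditions: (i) the bags cover all of {1, 2, 3, 4, 5, 6, 7}; (ii) for each edge, some bag contains both endpoints; (iii) the bags containing any fixed vertex form a subtree. All hold, so the decomposition is valid with width 2 − 1 = 1.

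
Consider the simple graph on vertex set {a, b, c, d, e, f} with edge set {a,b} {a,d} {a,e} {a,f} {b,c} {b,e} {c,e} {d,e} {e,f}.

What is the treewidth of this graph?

A width-2 tree decomposition is:
Bags: B1 = {a, b, e}  B2 = {a, d, e}  B3 = {a, e, f}  B4 = {b, c, e}
Tree: B1–B2, B2–B3, B1–B4
Each bag holds 3 vertices, so the decomposition has width 2, which upper-bounds the treewidth. Conversely, {b, c, e} is a clique of size 3, and the vertices of any clique must share a bag in every tree decomposition; so some bag has ≥ 3 vertices and tw(G) ≥ 2. Combining the bounds, tw(G) = 2.

2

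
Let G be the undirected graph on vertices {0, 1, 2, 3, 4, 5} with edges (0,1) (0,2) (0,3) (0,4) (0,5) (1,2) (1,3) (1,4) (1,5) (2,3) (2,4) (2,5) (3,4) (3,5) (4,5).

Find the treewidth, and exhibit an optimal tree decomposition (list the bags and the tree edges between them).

With just one bag of size 6, the width is 6 − 1 = 5, so tw(G) ≤ 5. For the lower bound, the 6 vertices {0, 1, 2, 3, 4, 5} are pairwise adjacent, and any tree decomposition puts a clique entirely inside one bag — forcing width ≥ 5. The upper and lower bounds meet at 5, so that is the treewidth.

Treewidth 5.
One optimal decomposition is:
Bags: B1 = {0, 1, 2, 3, 4, 5}
Tree: (single bag)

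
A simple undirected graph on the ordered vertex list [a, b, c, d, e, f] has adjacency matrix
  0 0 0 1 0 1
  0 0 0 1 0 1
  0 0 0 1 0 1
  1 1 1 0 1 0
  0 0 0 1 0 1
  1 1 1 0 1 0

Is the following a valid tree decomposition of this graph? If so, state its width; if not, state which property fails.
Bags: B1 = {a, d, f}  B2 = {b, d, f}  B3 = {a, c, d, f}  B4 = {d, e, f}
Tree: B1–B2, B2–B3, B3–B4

No — bags containing vertex a are not connected in the tree.

A tree decomposition must satisfy three properties: every vertex lies in some bag; for every edge, both endpoints lie together in some bag; and for every vertex, the bags containing it form a connected subtree. Here bags containing vertex a are not connected in the tree, so the decomposition is invalid.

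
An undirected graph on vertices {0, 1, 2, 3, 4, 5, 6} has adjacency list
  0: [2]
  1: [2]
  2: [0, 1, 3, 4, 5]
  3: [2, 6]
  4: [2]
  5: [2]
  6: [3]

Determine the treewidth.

1

A width-1 tree decomposition is:
Bags: B1 = {2, 5}  B2 = {2, 4}  B3 = {2, 3}  B4 = {3, 6}  B5 = {0, 2}  B6 = {1, 2}
Tree: B1–B2, B1–B3, B3–B4, B1–B5, B1–B6
The largest bag has 2 vertices, giving width 1; this decomposition certifies tw(G) ≤ 1. G has an edge, so its treewidth is at least 1. Therefore the treewidth is 1.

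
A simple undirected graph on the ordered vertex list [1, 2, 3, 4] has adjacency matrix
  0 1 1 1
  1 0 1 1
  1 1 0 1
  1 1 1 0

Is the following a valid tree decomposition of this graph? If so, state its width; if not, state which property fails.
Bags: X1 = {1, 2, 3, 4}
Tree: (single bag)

Yes; width 3.

Vertex coverage: the bags together contain {1, 2, 3, 4}, the full vertex set. Edge coverage: each edge of G has both endpoints in at least one bag. Running intersection: for every vertex, the bags containing it form a connected subtree. All three properties hold, so this is a valid tree decomposition of width max|bag| − 1 = 3, and hence tw(G) ≤ 3.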